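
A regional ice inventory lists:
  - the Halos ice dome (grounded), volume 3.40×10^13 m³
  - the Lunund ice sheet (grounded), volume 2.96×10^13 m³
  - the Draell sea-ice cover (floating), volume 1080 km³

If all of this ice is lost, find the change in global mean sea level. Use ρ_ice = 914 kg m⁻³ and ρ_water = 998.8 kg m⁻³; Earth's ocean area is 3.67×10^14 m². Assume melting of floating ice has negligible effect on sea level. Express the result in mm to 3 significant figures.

≈ 159 mm

Halos: 3.40×10^13 m³ × (914/998.8) = 3.111×10^13 m³ of water.
Lunund: 2.96×10^13 m³ × (914/998.8) = 2.709×10^13 m³ of water.
The Draell sea-ice cover is floating and already displaces its own weight of water, so its melt adds essentially nothing to sea level.
Total added water ≈ 5.820×10^13 m³ over 3.67×10^14 m² → Δh = 0.159 m = 159 mm.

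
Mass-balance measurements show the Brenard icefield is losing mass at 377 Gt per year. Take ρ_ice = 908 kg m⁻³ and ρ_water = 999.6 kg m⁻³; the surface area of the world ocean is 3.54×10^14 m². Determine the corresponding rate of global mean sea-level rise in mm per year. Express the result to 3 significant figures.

ρ_w = 999.6 kg m⁻³. Annual water volume added = 377 Gt / ρ_w = 3.770×10^14 kg / 999.6 kg m⁻³ = 3.772×10^11 m³.
Δh per year = 3.772×10^11 / 3.54×10^14 = 1.07×10^-3 m = 1.07 mm.

≈ 1.07 mm/yr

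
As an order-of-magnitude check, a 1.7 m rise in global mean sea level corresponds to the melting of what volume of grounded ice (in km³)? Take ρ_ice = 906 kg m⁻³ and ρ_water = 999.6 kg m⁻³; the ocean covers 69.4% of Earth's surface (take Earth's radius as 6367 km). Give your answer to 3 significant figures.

Required water volume = Δh × A = 1.7 m × 3.54×10^14 m² = 6.010×10^14 m³ = 6.010×10^5 km³.
Ice volume = water volume × ρ_w/ρ_ice = 6.010×10^5 × 999.6/906 = 6.63×10^5 km³.

≈ 6.63×10^5 km³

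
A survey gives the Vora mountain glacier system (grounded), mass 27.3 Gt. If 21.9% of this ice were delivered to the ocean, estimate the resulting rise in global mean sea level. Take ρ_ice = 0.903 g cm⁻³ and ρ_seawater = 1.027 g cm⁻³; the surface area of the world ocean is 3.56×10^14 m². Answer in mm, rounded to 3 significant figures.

Vora: 0.219 × 27.3 Gt = 5.979×10^12 kg; dividing by ρ_w = 1.027 g cm⁻³ = 1027 kg m⁻³ gives 5.822×10^9 m³ of water.
Spread over 3.56×10^14 m² of ocean, Δh = 5.822×10^9 / 3.56×10^14 = 1.64×10^-5 m = 0.0164 mm.

≈ 0.0164 mm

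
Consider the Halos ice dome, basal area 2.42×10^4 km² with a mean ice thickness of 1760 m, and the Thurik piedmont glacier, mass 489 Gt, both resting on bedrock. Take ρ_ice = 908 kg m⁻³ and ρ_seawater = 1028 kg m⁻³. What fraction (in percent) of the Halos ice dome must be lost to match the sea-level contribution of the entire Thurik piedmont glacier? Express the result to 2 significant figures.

≈ 1.3 %

Equal sea-level rise means equal mass of meltwater, i.e. equal mass of ice lost.
Ice mass of Thurik: 4.890×10^14 kg; ice mass of Halos: 3.867×10^16 kg.
Fraction required = 4.890×10^14 / 3.867×10^16 = 0.0126 → 1.3 %.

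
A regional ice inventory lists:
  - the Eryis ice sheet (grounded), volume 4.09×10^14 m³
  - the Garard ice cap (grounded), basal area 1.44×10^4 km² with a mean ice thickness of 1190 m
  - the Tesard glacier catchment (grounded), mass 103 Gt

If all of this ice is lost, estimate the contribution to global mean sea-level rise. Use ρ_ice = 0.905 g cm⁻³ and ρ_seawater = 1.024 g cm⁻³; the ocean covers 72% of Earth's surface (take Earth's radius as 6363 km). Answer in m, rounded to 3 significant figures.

Eryis: 4.09×10^14 m³ × (905/1024) = 3.615×10^14 m³ of water.
Garard: ice volume = 1.44×10^4 km² × 1190 m = 1.714×10^4 km³; 1.714×10^4 × (905/1024) = 1.514×10^4 km³ of water.
Tesard: 103 Gt = 1.030×10^14 kg; dividing by ρ_w = 1.024 g cm⁻³ = 1024 kg m⁻³ gives 1.006×10^11 m³ of water.
Total added water ≈ 3.767×10^14 m³ over 3.66×10^14 m² → Δh = 1.03 m.

≈ 1.03 m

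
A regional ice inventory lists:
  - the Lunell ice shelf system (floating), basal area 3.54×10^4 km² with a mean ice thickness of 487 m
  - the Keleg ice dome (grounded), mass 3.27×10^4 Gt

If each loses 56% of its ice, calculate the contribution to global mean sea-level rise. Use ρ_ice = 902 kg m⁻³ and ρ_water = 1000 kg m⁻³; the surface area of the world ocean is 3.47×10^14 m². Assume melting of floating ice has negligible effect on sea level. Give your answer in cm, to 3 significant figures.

The Lunell ice shelf system is floating and already displaces its own weight of water, so its melt adds essentially nothing to sea level.
Keleg: 0.56 × 3.27×10^4 Gt = 1.831×10^16 kg; dividing by ρ_w = 1000 kg m⁻³ gives 1.831×10^13 m³ of water.
Total added water ≈ 1.831×10^13 m³ over 3.47×10^14 m² → Δh = 0.0528 m = 5.28 cm.

≈ 5.28 cm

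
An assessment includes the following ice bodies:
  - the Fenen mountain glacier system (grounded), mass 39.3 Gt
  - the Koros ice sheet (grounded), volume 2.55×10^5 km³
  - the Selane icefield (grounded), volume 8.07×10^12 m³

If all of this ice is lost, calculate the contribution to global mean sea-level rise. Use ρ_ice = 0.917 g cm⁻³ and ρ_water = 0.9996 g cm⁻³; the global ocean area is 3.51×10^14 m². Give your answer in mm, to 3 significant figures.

≈ 688 mm

Fenen: 39.3 Gt = 3.930×10^13 kg; dividing by ρ_w = 0.9996 g cm⁻³ = 999.6 kg m⁻³ gives 3.932×10^10 m³ of water.
Koros: 2.55×10^5 km³ × (917/999.6) = 2.339×10^5 km³ of water.
Selane: 8.07×10^12 m³ × (917/999.6) = 7.403×10^12 m³ of water.
Total added water ≈ 2.414×10^14 m³ over 3.51×10^14 m² → Δh = 0.688 m = 688 mm.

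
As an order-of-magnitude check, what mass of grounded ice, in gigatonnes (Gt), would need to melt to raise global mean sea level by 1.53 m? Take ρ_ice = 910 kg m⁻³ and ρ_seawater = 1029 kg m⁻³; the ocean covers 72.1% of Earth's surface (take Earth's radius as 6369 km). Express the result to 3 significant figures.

Required water volume = Δh × A = 1.53 m × 3.68×10^14 m² = 5.623×10^14 m³.
ρ_w = 1029 kg m⁻³, so the mass of water = 5.623×10^14 m³ × 1029 kg m⁻³ = 5.786×10^17 kg = 5.79×10^5 Gt (and the same mass of ice, by conservation).

≈ 5.79×10^5 Gt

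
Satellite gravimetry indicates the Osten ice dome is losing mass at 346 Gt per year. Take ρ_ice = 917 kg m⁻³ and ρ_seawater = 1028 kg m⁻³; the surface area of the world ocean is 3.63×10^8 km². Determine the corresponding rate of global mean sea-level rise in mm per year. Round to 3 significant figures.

ρ_w = 1028 kg m⁻³. Annual water volume added = 346 Gt / ρ_w = 3.460×10^14 kg / 1028 kg m⁻³ = 3.366×10^11 m³.
Δh per year = 3.366×10^11 / 3.63×10^14 = 9.27×10^-4 m = 0.927 mm.

≈ 0.927 mm/yr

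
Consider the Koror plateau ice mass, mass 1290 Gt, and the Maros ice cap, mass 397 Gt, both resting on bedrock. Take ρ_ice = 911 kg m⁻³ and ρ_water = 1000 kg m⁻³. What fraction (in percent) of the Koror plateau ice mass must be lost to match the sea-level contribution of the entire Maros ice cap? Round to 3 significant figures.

Equal sea-level rise means equal mass of meltwater, i.e. equal mass of ice lost.
Ice mass of Maros: 3.970×10^14 kg; ice mass of Koror: 1.290×10^15 kg.
Fraction required = 3.970×10^14 / 1.290×10^15 = 0.308 → 30.8 %.

≈ 30.8 %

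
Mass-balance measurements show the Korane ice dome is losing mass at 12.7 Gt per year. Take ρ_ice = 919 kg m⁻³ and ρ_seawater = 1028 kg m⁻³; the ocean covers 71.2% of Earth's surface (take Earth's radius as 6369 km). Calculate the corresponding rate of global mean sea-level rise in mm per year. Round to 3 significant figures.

≈ 0.0340 mm/yr

ρ_w = 1028 kg m⁻³. Annual water volume added = 12.7 Gt / ρ_w = 1.270×10^13 kg / 1028 kg m⁻³ = 1.235×10^10 m³.
Δh per year = 1.235×10^10 / 3.63×10^14 = 3.40×10^-5 m = 0.0340 mm.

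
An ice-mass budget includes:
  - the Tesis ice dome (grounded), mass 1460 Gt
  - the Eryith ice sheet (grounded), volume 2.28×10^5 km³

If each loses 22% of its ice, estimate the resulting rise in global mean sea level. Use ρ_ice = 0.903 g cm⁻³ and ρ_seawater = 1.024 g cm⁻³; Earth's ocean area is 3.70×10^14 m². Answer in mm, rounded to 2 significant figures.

≈ 120 mm

Tesis: 0.22 × 1460 Gt = 3.212×10^14 kg; dividing by ρ_w = 1.024 g cm⁻³ = 1024 kg m⁻³ gives 3.137×10^11 m³ of water.
Eryith: 0.22 × 2.28×10^5 km³ × (903/1024) = 4.423×10^4 km³ of water.
Total added water ≈ 4.455×10^13 m³ over 3.70×10^14 m² → Δh = 0.120 m = 120 mm.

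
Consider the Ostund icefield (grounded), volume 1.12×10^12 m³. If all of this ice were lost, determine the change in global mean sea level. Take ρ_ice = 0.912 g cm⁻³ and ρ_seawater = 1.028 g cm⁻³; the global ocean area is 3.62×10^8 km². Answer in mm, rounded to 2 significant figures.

Ostund: 1.12×10^12 m³ × (912/1028) = 9.936×10^11 m³ of water.
Spread over 3.62×10^14 m² of ocean, Δh = 9.936×10^11 / 3.62×10^14 = 2.74×10^-3 m = 2.7 mm.

≈ 2.7 mm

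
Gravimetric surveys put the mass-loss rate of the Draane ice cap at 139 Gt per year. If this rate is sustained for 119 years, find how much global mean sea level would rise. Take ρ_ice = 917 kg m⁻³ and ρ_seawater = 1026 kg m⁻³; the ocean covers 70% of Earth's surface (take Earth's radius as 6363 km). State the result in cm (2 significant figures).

Total mass lost = 139 Gt/yr × 119 yr = 1.654×10^4 Gt = 1.654×10^16 kg.
ρ_w = 1026 kg m⁻³, so water volume = 1.654×10^16 / 1026 = 1.612×10^13 m³.
Δh = 1.612×10^13 / 3.56×10^14 = 0.0453 m = 4.5 cm.

≈ 4.5 cm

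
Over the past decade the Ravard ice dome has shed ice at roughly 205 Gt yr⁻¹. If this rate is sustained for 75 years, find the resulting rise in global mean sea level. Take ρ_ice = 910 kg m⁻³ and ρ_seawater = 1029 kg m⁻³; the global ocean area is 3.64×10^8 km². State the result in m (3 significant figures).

Total mass lost = 205 Gt/yr × 75 yr = 1.538×10^4 Gt = 1.538×10^16 kg.
ρ_w = 1029 kg m⁻³, so water volume = 1.538×10^16 / 1029 = 1.494×10^13 m³.
Δh = 1.494×10^13 / 3.64×10^14 = 0.0410 m.

≈ 0.0410 m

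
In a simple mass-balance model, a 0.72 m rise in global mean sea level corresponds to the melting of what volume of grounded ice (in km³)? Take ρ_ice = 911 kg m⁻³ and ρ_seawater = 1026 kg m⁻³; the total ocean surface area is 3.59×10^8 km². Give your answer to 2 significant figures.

≈ 2.9×10^5 km³

Required water volume = Δh × A = 0.72 m × 3.59×10^14 m² = 2.585×10^14 m³ = 2.585×10^5 km³.
Ice volume = water volume × ρ_w/ρ_ice = 2.585×10^5 × 1026/911 = 2.9×10^5 km³.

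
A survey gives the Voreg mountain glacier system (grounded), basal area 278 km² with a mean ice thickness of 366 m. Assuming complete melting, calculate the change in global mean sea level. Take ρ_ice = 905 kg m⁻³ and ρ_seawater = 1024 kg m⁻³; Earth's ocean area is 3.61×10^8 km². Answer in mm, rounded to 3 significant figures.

Voreg: ice volume = 278 km² × 366 m = 101.7 km³; 101.7 × (905/1024) = 89.92 km³ of water.
Spread over 3.61×10^14 m² of ocean, Δh = 8.992×10^10 / 3.61×10^14 = 2.49×10^-4 m = 0.249 mm.

≈ 0.249 mm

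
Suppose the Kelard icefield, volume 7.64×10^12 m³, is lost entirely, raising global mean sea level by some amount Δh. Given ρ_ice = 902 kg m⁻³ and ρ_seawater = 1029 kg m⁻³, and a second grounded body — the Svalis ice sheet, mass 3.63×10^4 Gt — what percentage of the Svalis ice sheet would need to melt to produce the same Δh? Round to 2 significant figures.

≈ 19 %

Equal sea-level rise means equal mass of meltwater, i.e. equal mass of ice lost.
Ice mass of Kelard: 6.891×10^15 kg; ice mass of Svalis: 3.630×10^16 kg.
Fraction required = 6.891×10^15 / 3.630×10^16 = 0.190 → 19 %.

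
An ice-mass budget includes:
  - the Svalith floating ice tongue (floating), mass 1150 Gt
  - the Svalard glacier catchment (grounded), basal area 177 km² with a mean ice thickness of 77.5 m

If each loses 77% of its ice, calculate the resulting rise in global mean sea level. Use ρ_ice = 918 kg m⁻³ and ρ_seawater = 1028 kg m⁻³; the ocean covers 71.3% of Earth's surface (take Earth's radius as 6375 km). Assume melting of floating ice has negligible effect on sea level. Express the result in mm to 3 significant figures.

The Svalith floating ice tongue is floating and already displaces its own weight of water, so its melt adds essentially nothing to sea level.
Svalard: ice volume = 177 km² × 77.5 m = 13.72 km³; 0.77 × 13.72 × (918/1028) = 9.432 km³ of water.
Total added water ≈ 9.432×10^9 m³ over 3.64×10^14 m² → Δh = 2.59×10^-5 m = 0.0259 mm.

≈ 0.0259 mm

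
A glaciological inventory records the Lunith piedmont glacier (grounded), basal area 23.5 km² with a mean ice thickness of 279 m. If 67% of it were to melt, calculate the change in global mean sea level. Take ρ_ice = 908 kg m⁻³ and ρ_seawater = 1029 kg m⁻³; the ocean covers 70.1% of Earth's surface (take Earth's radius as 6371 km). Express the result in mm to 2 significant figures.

Lunith: ice volume = 23.5 km² × 279 m = 6.556 km³; 0.67 × 6.556 × (908/1029) = 3.876 km³ of water.
Spread over 3.58×10^14 m² of ocean, Δh = 3.876×10^9 / 3.58×10^14 = 1.08×10^-5 m = 0.011 mm.

≈ 0.011 mm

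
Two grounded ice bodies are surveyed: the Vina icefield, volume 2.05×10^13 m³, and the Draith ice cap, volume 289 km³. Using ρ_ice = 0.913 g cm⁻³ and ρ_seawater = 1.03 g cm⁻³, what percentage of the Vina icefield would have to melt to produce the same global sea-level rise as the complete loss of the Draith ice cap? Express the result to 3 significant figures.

≈ 1.41 %

Equal sea-level rise means equal mass of meltwater, i.e. equal mass of ice lost.
Ice mass of Draith: 2.639×10^14 kg; ice mass of Vina: 1.872×10^16 kg.
Fraction required = 2.639×10^14 / 1.872×10^16 = 0.0141 → 1.41 %.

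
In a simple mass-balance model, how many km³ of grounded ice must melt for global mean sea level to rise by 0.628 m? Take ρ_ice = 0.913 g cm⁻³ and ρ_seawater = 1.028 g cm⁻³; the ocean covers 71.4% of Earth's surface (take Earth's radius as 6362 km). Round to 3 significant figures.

≈ 2.57×10^5 km³

Required water volume = Δh × A = 0.628 m × 3.63×10^14 m² = 2.281×10^14 m³ = 2.281×10^5 km³.
Ice volume = water volume × ρ_w/ρ_ice = 2.281×10^5 × 1028/913 = 2.57×10^5 km³.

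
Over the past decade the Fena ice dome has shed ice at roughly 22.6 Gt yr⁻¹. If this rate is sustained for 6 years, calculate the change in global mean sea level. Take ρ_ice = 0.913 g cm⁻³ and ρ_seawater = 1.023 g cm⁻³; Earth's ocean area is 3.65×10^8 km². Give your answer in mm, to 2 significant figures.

≈ 0.36 mm

Total mass lost = 22.6 Gt/yr × 6 yr = 135.6 Gt = 1.356×10^14 kg.
ρ_w = 1.023 g cm⁻³ = 1023 kg m⁻³, so water volume = 1.356×10^14 / 1023 = 1.326×10^11 m³.
Δh = 1.326×10^11 / 3.65×10^14 = 3.63×10^-4 m = 0.36 mm.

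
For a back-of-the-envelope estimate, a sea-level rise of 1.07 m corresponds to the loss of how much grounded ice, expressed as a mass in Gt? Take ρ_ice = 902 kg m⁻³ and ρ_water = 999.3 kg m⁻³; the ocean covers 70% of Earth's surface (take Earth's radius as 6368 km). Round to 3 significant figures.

≈ 3.81×10^5 Gt

Required water volume = Δh × A = 1.07 m × 3.57×10^14 m² = 3.817×10^14 m³.
ρ_w = 999.3 kg m⁻³, so the mass of water = 3.817×10^14 m³ × 999.3 kg m⁻³ = 3.814×10^17 kg = 3.81×10^5 Gt (and the same mass of ice, by conservation).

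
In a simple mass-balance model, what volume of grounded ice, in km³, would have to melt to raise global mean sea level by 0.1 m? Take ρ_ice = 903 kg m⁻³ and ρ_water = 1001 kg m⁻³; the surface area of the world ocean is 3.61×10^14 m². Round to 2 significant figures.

Required water volume = Δh × A = 0.1 m × 3.61×10^14 m² = 3.610×10^13 m³ = 3.610×10^4 km³.
Ice volume = water volume × ρ_w/ρ_ice = 3.610×10^4 × 1001/903 = 4.0×10^4 km³.

≈ 4.0×10^4 km³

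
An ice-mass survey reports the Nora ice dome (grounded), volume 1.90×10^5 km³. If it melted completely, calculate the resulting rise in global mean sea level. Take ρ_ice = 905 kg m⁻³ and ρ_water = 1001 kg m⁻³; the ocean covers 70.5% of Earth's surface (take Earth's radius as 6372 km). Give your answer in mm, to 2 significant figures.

≈ 480 mm

Nora: 1.90×10^5 km³ × (905/1001) = 1.718×10^5 km³ of water.
Spread over 3.60×10^14 m² of ocean, Δh = 1.718×10^14 / 3.60×10^14 = 0.478 m = 480 mm.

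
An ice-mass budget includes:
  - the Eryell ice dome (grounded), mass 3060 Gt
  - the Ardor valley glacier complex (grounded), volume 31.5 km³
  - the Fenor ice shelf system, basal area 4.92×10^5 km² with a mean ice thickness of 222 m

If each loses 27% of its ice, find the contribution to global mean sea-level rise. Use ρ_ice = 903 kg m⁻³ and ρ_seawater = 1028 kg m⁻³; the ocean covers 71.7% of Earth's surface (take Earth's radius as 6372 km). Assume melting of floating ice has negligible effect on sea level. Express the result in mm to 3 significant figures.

Eryell: 0.27 × 3060 Gt = 8.262×10^14 kg; dividing by ρ_w = 1028 kg m⁻³ gives 8.037×10^11 m³ of water.
Ardor: 0.27 × 31.5 km³ × (903/1028) = 7.471 km³ of water.
The Fenor ice shelf system is floating and already displaces its own weight of water, so its melt adds essentially nothing to sea level.
Total added water ≈ 8.112×10^11 m³ over 3.66×10^14 m² → Δh = 2.22×10^-3 m = 2.22 mm.

≈ 2.22 mm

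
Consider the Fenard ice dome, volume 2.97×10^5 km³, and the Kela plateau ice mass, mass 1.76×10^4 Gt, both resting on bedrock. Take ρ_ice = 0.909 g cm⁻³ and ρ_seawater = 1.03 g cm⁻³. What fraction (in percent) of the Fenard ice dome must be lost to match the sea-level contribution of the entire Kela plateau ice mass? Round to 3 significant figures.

≈ 6.52 %

Equal sea-level rise means equal mass of meltwater, i.e. equal mass of ice lost.
Ice mass of Kela: 1.760×10^16 kg; ice mass of Fenard: 2.700×10^17 kg.
Fraction required = 1.760×10^16 / 2.700×10^17 = 0.0652 → 6.52 %.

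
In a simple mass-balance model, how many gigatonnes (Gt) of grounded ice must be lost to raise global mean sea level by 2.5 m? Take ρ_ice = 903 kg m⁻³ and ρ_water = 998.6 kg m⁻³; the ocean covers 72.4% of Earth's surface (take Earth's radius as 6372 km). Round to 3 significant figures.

≈ 9.22×10^5 Gt

Required water volume = Δh × A = 2.5 m × 3.69×10^14 m² = 9.235×10^14 m³.
ρ_w = 998.6 kg m⁻³, so the mass of water = 9.235×10^14 m³ × 998.6 kg m⁻³ = 9.222×10^17 kg = 9.22×10^5 Gt (and the same mass of ice, by conservation).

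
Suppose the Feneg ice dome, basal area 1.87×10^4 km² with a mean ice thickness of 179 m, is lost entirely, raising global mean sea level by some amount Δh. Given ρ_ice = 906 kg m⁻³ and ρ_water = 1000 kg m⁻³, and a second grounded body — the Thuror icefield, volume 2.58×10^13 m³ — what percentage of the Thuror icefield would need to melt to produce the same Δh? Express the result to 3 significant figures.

≈ 13.0 %

Equal sea-level rise means equal mass of meltwater, i.e. equal mass of ice lost.
Ice mass of Feneg: 3.033×10^15 kg; ice mass of Thuror: 2.337×10^16 kg.
Fraction required = 3.033×10^15 / 2.337×10^16 = 0.130 → 13.0 %.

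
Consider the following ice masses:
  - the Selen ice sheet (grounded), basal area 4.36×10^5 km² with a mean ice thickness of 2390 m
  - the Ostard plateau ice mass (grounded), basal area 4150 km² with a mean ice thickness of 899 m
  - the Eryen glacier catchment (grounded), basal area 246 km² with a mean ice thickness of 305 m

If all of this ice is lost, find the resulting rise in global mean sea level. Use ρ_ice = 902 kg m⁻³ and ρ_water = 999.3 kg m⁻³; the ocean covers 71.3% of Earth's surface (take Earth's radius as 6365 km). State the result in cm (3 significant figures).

Selen: ice volume = 4.36×10^5 km² × 2390 m = 1.042×10^6 km³; 1.042×10^6 × (902/999.3) = 9.406×10^5 km³ of water.
Ostard: ice volume = 4150 km² × 899 m = 3731 km³; 3731 × (902/999.3) = 3368 km³ of water.
Eryen: ice volume = 246 km² × 305 m = 75.03 km³; 75.03 × (902/999.3) = 67.72 km³ of water.
Total added water ≈ 9.440×10^14 m³ over 3.63×10^14 m² → Δh = 2.60 m = 260 cm.

≈ 260 cm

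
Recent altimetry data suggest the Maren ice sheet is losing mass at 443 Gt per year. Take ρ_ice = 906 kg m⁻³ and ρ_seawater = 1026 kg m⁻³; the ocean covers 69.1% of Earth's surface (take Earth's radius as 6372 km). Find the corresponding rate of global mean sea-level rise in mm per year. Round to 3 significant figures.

ρ_w = 1026 kg m⁻³. Annual water volume added = 443 Gt / ρ_w = 4.430×10^14 kg / 1026 kg m⁻³ = 4.318×10^11 m³.
Δh per year = 4.318×10^11 / 3.53×10^14 = 1.22×10^-3 m = 1.22 mm.

≈ 1.22 mm/yr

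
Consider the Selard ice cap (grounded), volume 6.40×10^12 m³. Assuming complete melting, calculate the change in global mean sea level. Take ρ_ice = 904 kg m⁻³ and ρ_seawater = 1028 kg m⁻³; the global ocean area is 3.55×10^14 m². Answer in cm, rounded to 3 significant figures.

Selard: 6.40×10^12 m³ × (904/1028) = 5.628×10^12 m³ of water.
Spread over 3.55×10^14 m² of ocean, Δh = 5.628×10^12 / 3.55×10^14 = 0.0159 m = 1.59 cm.

≈ 1.59 cm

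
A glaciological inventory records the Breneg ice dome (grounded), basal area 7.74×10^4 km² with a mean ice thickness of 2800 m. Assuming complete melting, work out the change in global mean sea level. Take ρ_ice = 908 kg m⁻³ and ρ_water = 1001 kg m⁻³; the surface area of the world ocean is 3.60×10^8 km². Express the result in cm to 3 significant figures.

Breneg: ice volume = 7.74×10^4 km² × 2800 m = 2.167×10^5 km³; 2.167×10^5 × (908/1001) = 1.966×10^5 km³ of water.
Spread over 3.60×10^14 m² of ocean, Δh = 1.966×10^14 / 3.60×10^14 = 0.546 m = 54.6 cm.

≈ 54.6 cm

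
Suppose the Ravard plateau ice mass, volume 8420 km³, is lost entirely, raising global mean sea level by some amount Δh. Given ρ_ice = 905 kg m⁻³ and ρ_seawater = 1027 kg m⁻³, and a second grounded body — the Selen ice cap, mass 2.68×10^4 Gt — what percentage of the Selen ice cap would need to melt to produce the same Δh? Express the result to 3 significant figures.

Equal sea-level rise means equal mass of meltwater, i.e. equal mass of ice lost.
Ice mass of Ravard: 7.620×10^15 kg; ice mass of Selen: 2.680×10^16 kg.
Fraction required = 7.620×10^15 / 2.680×10^16 = 0.284 → 28.4 %.

≈ 28.4 %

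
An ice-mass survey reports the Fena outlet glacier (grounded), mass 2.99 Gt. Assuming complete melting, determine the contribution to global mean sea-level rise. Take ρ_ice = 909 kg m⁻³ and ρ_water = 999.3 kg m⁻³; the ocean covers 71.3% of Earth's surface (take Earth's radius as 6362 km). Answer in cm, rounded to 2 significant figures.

≈ 8.3×10^-4 cm

Fena: 2.99 Gt = 2.990×10^12 kg; dividing by ρ_w = 999.3 kg m⁻³ gives 2.992×10^9 m³ of water.
Spread over 3.63×10^14 m² of ocean, Δh = 2.992×10^9 / 3.63×10^14 = 8.25×10^-6 m = 8.3×10^-4 cm.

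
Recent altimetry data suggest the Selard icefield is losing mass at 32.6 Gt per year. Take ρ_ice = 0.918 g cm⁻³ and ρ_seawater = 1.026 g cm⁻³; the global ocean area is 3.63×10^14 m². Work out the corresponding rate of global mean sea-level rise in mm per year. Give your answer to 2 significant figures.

≈ 0.088 mm/yr

ρ_w = 1.026 g cm⁻³ = 1026 kg m⁻³. Annual water volume added = 32.6 Gt / ρ_w = 3.260×10^13 kg / 1026 kg m⁻³ = 3.177×10^10 m³.
Δh per year = 3.177×10^10 / 3.63×10^14 = 8.75×10^-5 m = 0.088 mm.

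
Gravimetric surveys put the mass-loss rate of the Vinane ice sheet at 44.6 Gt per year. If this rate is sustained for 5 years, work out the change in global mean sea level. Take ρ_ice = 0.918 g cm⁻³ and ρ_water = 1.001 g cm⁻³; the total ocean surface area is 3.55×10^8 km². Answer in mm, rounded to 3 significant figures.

Total mass lost = 44.6 Gt/yr × 5 yr = 223.0 Gt = 2.230×10^14 kg.
ρ_w = 1.001 g cm⁻³ = 1001 kg m⁻³, so water volume = 2.230×10^14 / 1001 = 2.228×10^11 m³.
Δh = 2.228×10^11 / 3.55×10^14 = 6.28×10^-4 m = 0.628 mm.

≈ 0.628 mm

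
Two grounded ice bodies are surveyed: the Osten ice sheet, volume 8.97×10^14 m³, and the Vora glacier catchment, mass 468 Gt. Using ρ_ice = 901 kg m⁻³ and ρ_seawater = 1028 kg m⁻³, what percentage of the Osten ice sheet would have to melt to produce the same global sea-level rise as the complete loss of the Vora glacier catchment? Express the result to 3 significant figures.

≈ 0.0579 %

Equal sea-level rise means equal mass of meltwater, i.e. equal mass of ice lost.
Ice mass of Vora: 4.680×10^14 kg; ice mass of Osten: 8.082×10^17 kg.
Fraction required = 4.680×10^14 / 8.082×10^17 = 5.79×10^-4 → 0.0579 %.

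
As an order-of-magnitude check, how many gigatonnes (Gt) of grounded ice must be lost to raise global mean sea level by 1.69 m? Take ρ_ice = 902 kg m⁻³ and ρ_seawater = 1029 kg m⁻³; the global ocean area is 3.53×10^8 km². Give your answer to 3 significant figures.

Required water volume = Δh × A = 1.69 m × 3.53×10^14 m² = 5.966×10^14 m³.
ρ_w = 1029 kg m⁻³, so the mass of water = 5.966×10^14 m³ × 1029 kg m⁻³ = 6.139×10^17 kg = 6.14×10^5 Gt (and the same mass of ice, by conservation).

≈ 6.14×10^5 Gt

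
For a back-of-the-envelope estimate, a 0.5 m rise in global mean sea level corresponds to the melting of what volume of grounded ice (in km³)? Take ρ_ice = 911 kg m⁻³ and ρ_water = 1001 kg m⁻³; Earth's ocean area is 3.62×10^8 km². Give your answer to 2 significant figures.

Required water volume = Δh × A = 0.5 m × 3.62×10^14 m² = 1.810×10^14 m³ = 1.810×10^5 km³.
Ice volume = water volume × ρ_w/ρ_ice = 1.810×10^5 × 1001/911 = 2.0×10^5 km³.

≈ 2.0×10^5 km³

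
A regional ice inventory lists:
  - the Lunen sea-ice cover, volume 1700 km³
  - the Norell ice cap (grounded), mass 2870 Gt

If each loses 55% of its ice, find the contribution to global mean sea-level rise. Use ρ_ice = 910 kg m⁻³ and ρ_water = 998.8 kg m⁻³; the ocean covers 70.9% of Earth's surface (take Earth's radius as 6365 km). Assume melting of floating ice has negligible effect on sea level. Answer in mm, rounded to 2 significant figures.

The Lunen sea-ice cover is floating and already displaces its own weight of water, so its melt adds essentially nothing to sea level.
Norell: 0.55 × 2870 Gt = 1.579×10^15 kg; dividing by ρ_w = 998.8 kg m⁻³ gives 1.580×10^12 m³ of water.
Total added water ≈ 1.580×10^12 m³ over 3.61×10^14 m² → Δh = 4.38×10^-3 m = 4.4 mm.

≈ 4.4 mm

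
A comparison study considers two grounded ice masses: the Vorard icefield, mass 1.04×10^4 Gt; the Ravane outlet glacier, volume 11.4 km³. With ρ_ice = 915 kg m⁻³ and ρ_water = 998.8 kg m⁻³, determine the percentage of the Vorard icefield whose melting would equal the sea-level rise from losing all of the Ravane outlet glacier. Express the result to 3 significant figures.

≈ 0.100 %

Equal sea-level rise means equal mass of meltwater, i.e. equal mass of ice lost.
Ice mass of Ravane: 1.043×10^13 kg; ice mass of Vorard: 1.040×10^16 kg.
Fraction required = 1.043×10^13 / 1.040×10^16 = 1.00×10^-3 → 0.100 %.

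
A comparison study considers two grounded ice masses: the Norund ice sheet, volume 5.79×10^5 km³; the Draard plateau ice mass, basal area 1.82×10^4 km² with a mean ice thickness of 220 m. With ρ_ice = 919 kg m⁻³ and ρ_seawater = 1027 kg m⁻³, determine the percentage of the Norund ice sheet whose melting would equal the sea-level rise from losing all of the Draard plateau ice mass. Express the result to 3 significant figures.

Equal sea-level rise means equal mass of meltwater, i.e. equal mass of ice lost.
Ice mass of Draard: 3.680×10^15 kg; ice mass of Norund: 5.321×10^17 kg.
Fraction required = 3.680×10^15 / 5.321×10^17 = 6.92×10^-3 → 0.692 %.

≈ 0.692 %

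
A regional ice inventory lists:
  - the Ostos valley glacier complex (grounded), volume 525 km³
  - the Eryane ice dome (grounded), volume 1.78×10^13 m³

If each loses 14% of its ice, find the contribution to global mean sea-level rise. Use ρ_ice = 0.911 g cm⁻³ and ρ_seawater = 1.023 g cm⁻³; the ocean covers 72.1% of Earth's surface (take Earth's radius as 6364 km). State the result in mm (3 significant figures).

Ostos: 0.14 × 525 km³ × (911/1023) = 65.45 km³ of water.
Eryane: 0.14 × 1.78×10^13 m³ × (911/1023) = 2.219×10^12 m³ of water.
Total added water ≈ 2.285×10^12 m³ over 3.67×10^14 m² → Δh = 6.23×10^-3 m = 6.23 mm.

≈ 6.23 mm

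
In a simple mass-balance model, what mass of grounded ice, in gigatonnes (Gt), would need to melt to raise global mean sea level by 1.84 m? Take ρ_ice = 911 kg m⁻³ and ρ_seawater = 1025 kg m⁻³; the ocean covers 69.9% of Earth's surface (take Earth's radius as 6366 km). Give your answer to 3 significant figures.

≈ 6.71×10^5 Gt

Required water volume = Δh × A = 1.84 m × 3.56×10^14 m² = 6.550×10^14 m³.
ρ_w = 1025 kg m⁻³, so the mass of water = 6.550×10^14 m³ × 1025 kg m⁻³ = 6.714×10^17 kg = 6.71×10^5 Gt (and the same mass of ice, by conservation).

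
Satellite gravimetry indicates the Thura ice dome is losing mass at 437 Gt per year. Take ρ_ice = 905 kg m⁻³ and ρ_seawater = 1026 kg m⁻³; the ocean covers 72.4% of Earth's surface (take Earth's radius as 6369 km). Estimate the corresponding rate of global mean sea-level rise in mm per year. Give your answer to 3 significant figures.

ρ_w = 1026 kg m⁻³. Annual water volume added = 437 Gt / ρ_w = 4.370×10^14 kg / 1026 kg m⁻³ = 4.259×10^11 m³.
Δh per year = 4.259×10^11 / 3.69×10^14 = 1.15×10^-3 m = 1.15 mm.

≈ 1.15 mm/yr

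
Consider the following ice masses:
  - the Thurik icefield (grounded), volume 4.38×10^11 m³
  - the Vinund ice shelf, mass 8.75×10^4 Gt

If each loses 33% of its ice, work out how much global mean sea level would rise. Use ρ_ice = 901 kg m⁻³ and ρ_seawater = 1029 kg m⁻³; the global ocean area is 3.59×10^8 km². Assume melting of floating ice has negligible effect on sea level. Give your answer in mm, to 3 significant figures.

≈ 0.353 mm

Thurik: 0.33 × 4.38×10^11 m³ × (901/1029) = 1.266×10^11 m³ of water.
The Vinund ice shelf is floating and already displaces its own weight of water, so its melt adds essentially nothing to sea level.
Total added water ≈ 1.266×10^11 m³ over 3.59×10^14 m² → Δh = 3.53×10^-4 m = 0.353 mm.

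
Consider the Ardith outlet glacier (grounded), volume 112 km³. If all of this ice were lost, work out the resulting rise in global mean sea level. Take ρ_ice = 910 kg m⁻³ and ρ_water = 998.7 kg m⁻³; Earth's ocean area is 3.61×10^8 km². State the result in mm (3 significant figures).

Ardith: 112 km³ × (910/998.7) = 102.1 km³ of water.
Spread over 3.61×10^14 m² of ocean, Δh = 1.021×10^11 / 3.61×10^14 = 2.83×10^-4 m = 0.283 mm.

≈ 0.283 mm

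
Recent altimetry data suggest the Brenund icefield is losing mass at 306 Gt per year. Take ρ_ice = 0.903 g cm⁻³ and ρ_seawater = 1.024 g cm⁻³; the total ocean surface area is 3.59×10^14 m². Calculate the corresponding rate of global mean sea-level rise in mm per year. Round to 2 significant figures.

≈ 0.83 mm/yr

ρ_w = 1.024 g cm⁻³ = 1024 kg m⁻³. Annual water volume added = 306 Gt / ρ_w = 3.060×10^14 kg / 1024 kg m⁻³ = 2.988×10^11 m³.
Δh per year = 2.988×10^11 / 3.59×10^14 = 8.32×10^-4 m = 0.83 mm.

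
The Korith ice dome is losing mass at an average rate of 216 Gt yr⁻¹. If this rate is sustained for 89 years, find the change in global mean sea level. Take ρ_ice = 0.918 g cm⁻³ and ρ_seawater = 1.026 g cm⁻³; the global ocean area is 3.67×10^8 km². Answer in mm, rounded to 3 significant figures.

Total mass lost = 216 Gt/yr × 89 yr = 1.922×10^4 Gt = 1.922×10^16 kg.
ρ_w = 1.026 g cm⁻³ = 1026 kg m⁻³, so water volume = 1.922×10^16 / 1026 = 1.874×10^13 m³.
Δh = 1.874×10^13 / 3.67×10^14 = 0.0511 m = 51.1 mm.

≈ 51.1 mm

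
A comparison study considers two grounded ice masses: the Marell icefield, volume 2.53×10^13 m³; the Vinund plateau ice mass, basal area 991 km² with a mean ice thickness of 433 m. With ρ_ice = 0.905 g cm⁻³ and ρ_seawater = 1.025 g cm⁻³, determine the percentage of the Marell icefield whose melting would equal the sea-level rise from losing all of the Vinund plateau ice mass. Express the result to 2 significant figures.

≈ 1.7 %

Equal sea-level rise means equal mass of meltwater, i.e. equal mass of ice lost.
Ice mass of Vinund: 3.883×10^14 kg; ice mass of Marell: 2.290×10^16 kg.
Fraction required = 3.883×10^14 / 2.290×10^16 = 0.0170 → 1.7 %.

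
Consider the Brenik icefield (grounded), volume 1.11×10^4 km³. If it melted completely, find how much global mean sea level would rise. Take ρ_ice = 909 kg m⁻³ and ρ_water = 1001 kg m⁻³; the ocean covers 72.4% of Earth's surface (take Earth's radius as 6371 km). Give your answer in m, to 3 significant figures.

≈ 0.0273 m

Brenik: 1.11×10^4 km³ × (909/1001) = 1.008×10^4 km³ of water.
Spread over 3.69×10^14 m² of ocean, Δh = 1.008×10^13 / 3.69×10^14 = 0.0273 m.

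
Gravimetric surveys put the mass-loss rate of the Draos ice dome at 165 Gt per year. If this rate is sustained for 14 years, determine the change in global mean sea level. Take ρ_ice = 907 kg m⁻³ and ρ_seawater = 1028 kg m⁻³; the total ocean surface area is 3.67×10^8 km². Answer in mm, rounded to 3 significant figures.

≈ 6.12 mm

Total mass lost = 165 Gt/yr × 14 yr = 2310 Gt = 2.310×10^15 kg.
ρ_w = 1028 kg m⁻³, so water volume = 2.310×10^15 / 1028 = 2.247×10^12 m³.
Δh = 2.247×10^12 / 3.67×10^14 = 6.12×10^-3 m = 6.12 mm.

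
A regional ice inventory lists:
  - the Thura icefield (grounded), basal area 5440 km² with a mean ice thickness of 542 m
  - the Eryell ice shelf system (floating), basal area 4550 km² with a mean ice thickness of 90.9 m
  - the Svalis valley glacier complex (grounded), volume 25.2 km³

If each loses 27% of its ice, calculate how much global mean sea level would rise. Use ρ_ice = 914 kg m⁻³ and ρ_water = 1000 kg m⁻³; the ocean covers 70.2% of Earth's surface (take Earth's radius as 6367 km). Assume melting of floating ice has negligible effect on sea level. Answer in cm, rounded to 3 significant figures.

Thura: ice volume = 5440 km² × 542 m = 2948 km³; 0.27 × 2948 × (914/1000) = 727.6 km³ of water.
The Eryell ice shelf system is floating and already displaces its own weight of water, so its melt adds essentially nothing to sea level.
Svalis: 0.27 × 25.2 km³ × (914/1000) = 6.219 km³ of water.
Total added water ≈ 7.338×10^11 m³ over 3.58×10^14 m² → Δh = 2.05×10^-3 m = 0.205 cm.

≈ 0.205 cm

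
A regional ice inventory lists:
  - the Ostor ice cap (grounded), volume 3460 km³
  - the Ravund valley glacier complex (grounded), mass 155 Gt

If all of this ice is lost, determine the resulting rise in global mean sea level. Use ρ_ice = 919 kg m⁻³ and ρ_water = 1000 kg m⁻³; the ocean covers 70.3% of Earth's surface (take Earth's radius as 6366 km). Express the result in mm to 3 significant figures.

≈ 9.31 mm

Ostor: 3460 km³ × (919/1000) = 3180 km³ of water.
Ravund: 155 Gt = 1.550×10^14 kg; dividing by ρ_w = 1000 kg m⁻³ gives 1.550×10^11 m³ of water.
Total added water ≈ 3.335×10^12 m³ over 3.58×10^14 m² → Δh = 9.31×10^-3 m = 9.31 mm.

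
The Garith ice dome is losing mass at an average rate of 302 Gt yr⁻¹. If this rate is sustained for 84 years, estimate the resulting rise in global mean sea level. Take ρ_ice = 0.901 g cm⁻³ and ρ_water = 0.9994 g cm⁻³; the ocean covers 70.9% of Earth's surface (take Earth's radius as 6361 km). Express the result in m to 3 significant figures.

Total mass lost = 302 Gt/yr × 84 yr = 2.537×10^4 Gt = 2.537×10^16 kg.
ρ_w = 0.9994 g cm⁻³ = 999.4 kg m⁻³, so water volume = 2.537×10^16 / 999.4 = 2.538×10^13 m³.
Δh = 2.538×10^13 / 3.61×10^14 = 0.0704 m.

≈ 0.0704 m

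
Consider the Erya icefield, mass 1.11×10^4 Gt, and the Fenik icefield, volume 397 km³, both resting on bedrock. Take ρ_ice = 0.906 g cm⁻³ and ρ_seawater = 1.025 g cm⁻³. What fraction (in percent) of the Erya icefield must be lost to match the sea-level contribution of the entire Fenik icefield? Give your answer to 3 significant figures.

Equal sea-level rise means equal mass of meltwater, i.e. equal mass of ice lost.
Ice mass of Fenik: 3.597×10^14 kg; ice mass of Erya: 1.110×10^16 kg.
Fraction required = 3.597×10^14 / 1.110×10^16 = 0.0324 → 3.24 %.

≈ 3.24 %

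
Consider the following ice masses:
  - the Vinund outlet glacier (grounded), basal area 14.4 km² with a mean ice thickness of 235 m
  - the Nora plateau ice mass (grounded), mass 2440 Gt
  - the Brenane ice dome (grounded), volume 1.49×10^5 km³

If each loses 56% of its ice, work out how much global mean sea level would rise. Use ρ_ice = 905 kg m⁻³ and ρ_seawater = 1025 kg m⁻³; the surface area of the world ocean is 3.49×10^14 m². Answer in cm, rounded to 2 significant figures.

Vinund: ice volume = 14.4 km² × 235 m = 3.384 km³; 0.56 × 3.384 × (905/1025) = 1.673 km³ of water.
Nora: 0.56 × 2440 Gt = 1.366×10^15 kg; dividing by ρ_w = 1025 kg m⁻³ gives 1.333×10^12 m³ of water.
Brenane: 0.56 × 1.49×10^5 km³ × (905/1025) = 7.367×10^4 km³ of water.
Total added water ≈ 7.501×10^13 m³ over 3.49×10^14 m² → Δh = 0.215 m = 21 cm.

≈ 21 cm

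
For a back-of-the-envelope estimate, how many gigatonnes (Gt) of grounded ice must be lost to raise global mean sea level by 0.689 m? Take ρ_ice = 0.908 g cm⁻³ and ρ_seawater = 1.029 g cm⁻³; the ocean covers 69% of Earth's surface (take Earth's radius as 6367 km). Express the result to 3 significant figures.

Required water volume = Δh × A = 0.689 m × 3.52×10^14 m² = 2.422×10^14 m³.
ρ_w = 1.029 g cm⁻³ = 1029 kg m⁻³, so the mass of water = 2.422×10^14 m³ × 1029 kg m⁻³ = 2.492×10^17 kg = 2.49×10^5 Gt (and the same mass of ice, by conservation).

≈ 2.49×10^5 Gt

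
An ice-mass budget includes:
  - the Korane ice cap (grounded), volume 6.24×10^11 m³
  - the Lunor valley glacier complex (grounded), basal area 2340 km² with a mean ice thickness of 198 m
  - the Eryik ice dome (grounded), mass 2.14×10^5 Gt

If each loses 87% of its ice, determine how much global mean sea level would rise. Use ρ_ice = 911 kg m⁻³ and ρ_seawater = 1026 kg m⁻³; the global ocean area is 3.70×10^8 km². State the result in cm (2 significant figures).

Korane: 0.87 × 6.24×10^11 m³ × (911/1026) = 4.820×10^11 m³ of water.
Lunor: ice volume = 2340 km² × 198 m = 463.3 km³; 0.87 × 463.3 × (911/1026) = 357.9 km³ of water.
Eryik: 0.87 × 2.14×10^5 Gt = 1.862×10^17 kg; dividing by ρ_w = 1026 kg m⁻³ gives 1.815×10^14 m³ of water.
Total added water ≈ 1.823×10^14 m³ over 3.70×10^14 m² → Δh = 0.493 m = 49 cm.

≈ 49 cm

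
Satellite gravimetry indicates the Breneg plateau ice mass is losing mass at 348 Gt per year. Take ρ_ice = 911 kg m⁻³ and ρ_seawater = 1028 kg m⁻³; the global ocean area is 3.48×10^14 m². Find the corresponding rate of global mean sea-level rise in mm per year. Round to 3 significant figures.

≈ 0.973 mm/yr

ρ_w = 1028 kg m⁻³. Annual water volume added = 348 Gt / ρ_w = 3.480×10^14 kg / 1028 kg m⁻³ = 3.385×10^11 m³.
Δh per year = 3.385×10^11 / 3.48×10^14 = 9.73×10^-4 m = 0.973 mm.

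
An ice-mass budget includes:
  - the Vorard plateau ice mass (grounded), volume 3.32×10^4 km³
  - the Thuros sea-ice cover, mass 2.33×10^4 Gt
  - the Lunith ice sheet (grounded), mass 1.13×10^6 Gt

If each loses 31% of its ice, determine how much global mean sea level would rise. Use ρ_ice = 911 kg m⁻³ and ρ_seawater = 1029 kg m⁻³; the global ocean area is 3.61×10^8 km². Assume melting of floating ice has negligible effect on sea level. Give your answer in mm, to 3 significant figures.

Vorard: 0.31 × 3.32×10^4 km³ × (911/1029) = 9112 km³ of water.
The Thuros sea-ice cover is floating and already displaces its own weight of water, so its melt adds essentially nothing to sea level.
Lunith: 0.31 × 1.13×10^6 Gt = 3.503×10^17 kg; dividing by ρ_w = 1029 kg m⁻³ gives 3.404×10^14 m³ of water.
Total added water ≈ 3.495×10^14 m³ over 3.61×10^14 m² → Δh = 0.968 m = 968 mm.

≈ 968 mm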